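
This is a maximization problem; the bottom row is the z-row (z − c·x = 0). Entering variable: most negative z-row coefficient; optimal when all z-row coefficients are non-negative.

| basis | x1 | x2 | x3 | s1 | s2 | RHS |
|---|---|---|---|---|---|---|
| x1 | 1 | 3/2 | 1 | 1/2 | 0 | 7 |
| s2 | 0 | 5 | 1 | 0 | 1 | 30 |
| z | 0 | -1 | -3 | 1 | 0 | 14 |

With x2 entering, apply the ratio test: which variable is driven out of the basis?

x1

Column x2 entries and ratios — x1: 7/(3/2) = 14/3; s2: 30/5 = 6.
Smallest ratio is 14/3 in the row of x1, so x1 leaves.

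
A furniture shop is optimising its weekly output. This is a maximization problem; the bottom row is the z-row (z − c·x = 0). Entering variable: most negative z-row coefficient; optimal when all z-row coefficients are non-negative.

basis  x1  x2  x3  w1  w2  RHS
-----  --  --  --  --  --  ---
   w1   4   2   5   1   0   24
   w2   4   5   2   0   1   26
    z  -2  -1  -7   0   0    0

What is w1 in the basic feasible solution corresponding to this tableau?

w1 is basic (row 1); its value is the RHS of that row, 24.

24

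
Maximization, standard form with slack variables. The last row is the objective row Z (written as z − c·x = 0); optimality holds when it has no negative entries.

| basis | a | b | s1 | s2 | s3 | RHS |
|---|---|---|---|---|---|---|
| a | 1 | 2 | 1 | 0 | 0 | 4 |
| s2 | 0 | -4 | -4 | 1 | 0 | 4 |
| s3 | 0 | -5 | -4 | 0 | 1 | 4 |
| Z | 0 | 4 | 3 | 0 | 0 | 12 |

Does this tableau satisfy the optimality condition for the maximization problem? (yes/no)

yes

Every Z-row coefficient is ≥ 0, so the tableau is optimal.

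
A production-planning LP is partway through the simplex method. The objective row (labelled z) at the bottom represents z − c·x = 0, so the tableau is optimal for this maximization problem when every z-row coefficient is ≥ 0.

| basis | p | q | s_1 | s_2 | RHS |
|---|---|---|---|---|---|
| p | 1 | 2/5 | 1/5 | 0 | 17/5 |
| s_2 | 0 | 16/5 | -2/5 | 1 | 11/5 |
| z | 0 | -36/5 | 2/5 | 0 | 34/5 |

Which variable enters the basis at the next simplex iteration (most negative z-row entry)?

q

Negative z-row entries: q: -36/5.
The most negative is -36/5 in column q, so q enters.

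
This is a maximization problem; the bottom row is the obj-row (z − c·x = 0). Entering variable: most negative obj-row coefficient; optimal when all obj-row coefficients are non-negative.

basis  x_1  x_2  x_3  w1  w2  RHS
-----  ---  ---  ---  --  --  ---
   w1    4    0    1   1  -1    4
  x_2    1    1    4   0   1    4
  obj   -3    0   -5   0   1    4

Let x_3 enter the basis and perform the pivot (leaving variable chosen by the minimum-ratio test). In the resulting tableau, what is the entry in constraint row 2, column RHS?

1

Ratio test on column x_3 — row 1: 4/1 = 4; row 2: 4/4 = 1. Minimum is 1 at row 2 (x_2 leaves); pivot element 4.
Divide row 2 by 4; eliminate column x_3 from the other rows.
In the new row 2, the RHS entry is the old entry divided by the pivot: 4/4 = 1.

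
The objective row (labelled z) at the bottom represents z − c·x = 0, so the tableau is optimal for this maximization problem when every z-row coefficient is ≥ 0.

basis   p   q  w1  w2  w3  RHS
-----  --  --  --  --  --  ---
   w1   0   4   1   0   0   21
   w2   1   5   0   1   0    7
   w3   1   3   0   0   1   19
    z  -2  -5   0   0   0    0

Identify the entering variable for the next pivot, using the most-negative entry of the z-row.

q

Negative z-row entries: p: -2, q: -5.
The most negative is -5 in column q, so q enters.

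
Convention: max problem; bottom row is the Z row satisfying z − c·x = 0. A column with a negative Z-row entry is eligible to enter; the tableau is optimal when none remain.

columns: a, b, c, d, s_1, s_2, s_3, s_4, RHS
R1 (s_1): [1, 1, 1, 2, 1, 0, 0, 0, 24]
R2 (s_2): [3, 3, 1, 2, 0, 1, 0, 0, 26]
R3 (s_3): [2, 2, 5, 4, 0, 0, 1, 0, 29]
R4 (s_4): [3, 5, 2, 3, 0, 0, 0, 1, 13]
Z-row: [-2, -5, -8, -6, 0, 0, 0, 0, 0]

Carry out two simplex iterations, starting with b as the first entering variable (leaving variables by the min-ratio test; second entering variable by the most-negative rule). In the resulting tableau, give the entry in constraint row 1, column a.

Ratio test on column b — row 1: 24/1 = 24; row 2: 26/3 = 26/3; row 3: 29/2 = 29/2; row 4: 13/5 = 13/5. Minimum is 13/5 at row 4 (s_4 leaves); pivot element 5.
Divide row 4 by 5; eliminate column b from the other rows.
Second iteration: most negative Z-row entry is -6 in column c, so c enters.
Ratio test on column c — row 1: (107/5)/(3/5) = 107/3; row 2: entry -1/5 ≤ 0; row 3: (119/5)/(21/5) = 17/3; row 4: (13/5)/(2/5) = 13/2. Minimum is 17/3 at row 3 (s_3 leaves); pivot element 21/5.
Divide row 3 by 21/5; eliminate column c from the other rows.
After both pivots, the entry at constraint row 1, column a is 2/7.

2/7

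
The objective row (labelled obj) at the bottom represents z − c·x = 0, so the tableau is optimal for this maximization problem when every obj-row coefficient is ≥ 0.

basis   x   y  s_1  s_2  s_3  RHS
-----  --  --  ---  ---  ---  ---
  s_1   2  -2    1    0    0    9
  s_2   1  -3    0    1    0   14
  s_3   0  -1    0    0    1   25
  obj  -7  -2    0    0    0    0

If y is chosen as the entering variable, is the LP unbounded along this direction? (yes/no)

yes

Every constraint-row entry in column y is ≤ 0, so increasing y is unbounded.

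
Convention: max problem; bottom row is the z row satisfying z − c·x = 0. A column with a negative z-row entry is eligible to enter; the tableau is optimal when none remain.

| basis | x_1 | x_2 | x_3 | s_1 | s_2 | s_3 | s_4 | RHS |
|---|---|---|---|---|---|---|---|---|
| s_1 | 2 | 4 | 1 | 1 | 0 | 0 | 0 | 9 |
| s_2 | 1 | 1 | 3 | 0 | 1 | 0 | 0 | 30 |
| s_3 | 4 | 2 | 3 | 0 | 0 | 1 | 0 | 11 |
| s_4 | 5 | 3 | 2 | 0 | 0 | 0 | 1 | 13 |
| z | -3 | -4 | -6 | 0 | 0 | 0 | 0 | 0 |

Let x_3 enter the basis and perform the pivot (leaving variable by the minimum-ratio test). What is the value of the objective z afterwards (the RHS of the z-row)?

22

Ratio test on column x_3 — row 1: 9/1 = 9; row 2: 30/3 = 10; row 3: 11/3 = 11/3; row 4: 13/2 = 13/2. Minimum is 11/3 at row 3 (s_3 leaves); pivot element 3.
Pivot on row 3; the z-row RHS becomes 0 − (-6)·(11/3) = 22.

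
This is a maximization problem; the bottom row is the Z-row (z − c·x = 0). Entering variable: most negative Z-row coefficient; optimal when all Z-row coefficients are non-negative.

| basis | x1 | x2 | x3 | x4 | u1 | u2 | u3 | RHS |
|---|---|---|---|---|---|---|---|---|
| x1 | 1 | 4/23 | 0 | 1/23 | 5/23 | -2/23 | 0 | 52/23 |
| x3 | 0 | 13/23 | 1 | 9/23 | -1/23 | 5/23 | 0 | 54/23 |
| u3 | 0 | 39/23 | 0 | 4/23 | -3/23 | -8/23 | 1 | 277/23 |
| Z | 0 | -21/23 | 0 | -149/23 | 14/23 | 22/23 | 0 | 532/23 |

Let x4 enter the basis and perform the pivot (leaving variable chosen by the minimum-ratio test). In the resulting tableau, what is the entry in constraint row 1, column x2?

1/9

Ratio test on column x4 — row 1: (52/23)/(1/23) = 52; row 2: (54/23)/(9/23) = 6; row 3: (277/23)/(4/23) = 277/4. Minimum is 6 at row 2 (x3 leaves); pivot element 9/23.
Divide row 2 by 9/23; eliminate column x4 from the other rows.
Row 1 update in column x2: 4/23 − (1/23)·(13/9) = 1/9.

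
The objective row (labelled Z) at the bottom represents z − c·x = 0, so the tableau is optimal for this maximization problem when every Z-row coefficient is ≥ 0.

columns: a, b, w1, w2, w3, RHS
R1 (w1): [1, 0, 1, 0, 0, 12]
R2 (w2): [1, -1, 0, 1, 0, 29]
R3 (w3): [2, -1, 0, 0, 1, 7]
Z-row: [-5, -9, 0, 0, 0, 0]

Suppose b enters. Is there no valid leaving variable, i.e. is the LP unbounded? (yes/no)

Every constraint-row entry in column b is ≤ 0, so increasing b is unbounded.

yes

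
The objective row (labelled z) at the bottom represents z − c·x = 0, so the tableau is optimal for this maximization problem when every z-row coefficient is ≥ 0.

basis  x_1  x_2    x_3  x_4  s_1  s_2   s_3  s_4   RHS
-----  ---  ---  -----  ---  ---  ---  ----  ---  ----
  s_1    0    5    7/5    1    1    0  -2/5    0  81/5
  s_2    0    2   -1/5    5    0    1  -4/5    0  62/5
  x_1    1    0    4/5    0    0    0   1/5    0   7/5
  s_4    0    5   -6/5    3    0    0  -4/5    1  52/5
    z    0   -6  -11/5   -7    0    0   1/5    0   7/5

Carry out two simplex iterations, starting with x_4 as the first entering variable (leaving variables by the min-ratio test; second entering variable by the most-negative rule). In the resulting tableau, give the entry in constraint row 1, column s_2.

10/19

Ratio test on column x_4 — row 1: (81/5)/1 = 81/5; row 2: (62/5)/5 = 62/25; row 3: entry 0 ≤ 0; row 4: (52/5)/3 = 52/15. Minimum is 62/25 at row 2 (s_2 leaves); pivot element 5.
Divide row 2 by 5; eliminate column x_4 from the other rows.
Second iteration: most negative z-row entry is -16/5 in column x_2, so x_2 enters.
Ratio test on column x_2 — row 1: (343/25)/(23/5) = 343/115; row 2: (62/25)/(2/5) = 31/5; row 3: entry 0 ≤ 0; row 4: (74/25)/(19/5) = 74/95. Minimum is 74/95 at row 4 (s_4 leaves); pivot element 19/5.
Divide row 4 by 19/5; eliminate column x_2 from the other rows.
After both pivots, the entry at constraint row 1, column s_2 is 10/19.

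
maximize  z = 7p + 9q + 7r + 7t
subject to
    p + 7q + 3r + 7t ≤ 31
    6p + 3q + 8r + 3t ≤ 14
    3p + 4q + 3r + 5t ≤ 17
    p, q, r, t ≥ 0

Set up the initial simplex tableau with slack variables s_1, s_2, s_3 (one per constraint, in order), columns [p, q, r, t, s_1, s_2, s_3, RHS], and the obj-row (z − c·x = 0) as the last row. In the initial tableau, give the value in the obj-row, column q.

The obj-row carries the negated objective coefficients: the q entry is -9.

-9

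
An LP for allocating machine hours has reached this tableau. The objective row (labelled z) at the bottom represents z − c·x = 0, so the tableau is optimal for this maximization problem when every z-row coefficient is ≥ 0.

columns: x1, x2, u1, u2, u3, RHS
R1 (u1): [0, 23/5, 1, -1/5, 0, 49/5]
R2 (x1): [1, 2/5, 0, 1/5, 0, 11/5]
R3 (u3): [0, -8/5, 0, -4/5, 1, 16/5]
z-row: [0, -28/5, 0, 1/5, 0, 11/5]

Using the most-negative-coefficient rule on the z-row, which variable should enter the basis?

Negative z-row entries: x2: -28/5.
The most negative is -28/5 in column x2, so x2 enters.

x2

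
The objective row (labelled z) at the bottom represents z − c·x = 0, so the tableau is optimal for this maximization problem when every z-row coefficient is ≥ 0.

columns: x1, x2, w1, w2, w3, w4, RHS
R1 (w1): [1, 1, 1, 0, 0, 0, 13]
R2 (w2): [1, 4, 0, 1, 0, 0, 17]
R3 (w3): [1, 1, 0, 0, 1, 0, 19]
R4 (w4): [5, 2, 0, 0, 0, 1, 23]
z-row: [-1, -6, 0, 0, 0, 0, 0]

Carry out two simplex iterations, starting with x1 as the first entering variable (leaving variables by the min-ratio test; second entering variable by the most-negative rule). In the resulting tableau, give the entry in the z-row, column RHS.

215/9

Ratio test on column x1 — row 1: 13/1 = 13; row 2: 17/1 = 17; row 3: 19/1 = 19; row 4: 23/5 = 23/5. Minimum is 23/5 at row 4 (w4 leaves); pivot element 5.
Divide row 4 by 5; eliminate column x1 from the other rows.
Second iteration: most negative z-row entry is -28/5 in column x2, so x2 enters.
Ratio test on column x2 — row 1: (42/5)/(3/5) = 14; row 2: (62/5)/(18/5) = 31/9; row 3: (72/5)/(3/5) = 24; row 4: (23/5)/(2/5) = 23/2. Minimum is 31/9 at row 2 (w2 leaves); pivot element 18/5.
Divide row 2 by 18/5; eliminate column x2 from the other rows.
After both pivots, the entry at the z-row, column RHS is 215/9.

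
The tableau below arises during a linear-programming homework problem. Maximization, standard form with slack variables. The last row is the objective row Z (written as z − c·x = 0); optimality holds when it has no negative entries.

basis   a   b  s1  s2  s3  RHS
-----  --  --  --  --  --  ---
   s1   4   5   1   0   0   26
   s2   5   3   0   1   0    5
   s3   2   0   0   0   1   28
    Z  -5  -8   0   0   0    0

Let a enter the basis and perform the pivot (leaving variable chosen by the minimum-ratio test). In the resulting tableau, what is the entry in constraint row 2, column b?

3/5

Ratio test on column a — row 1: 26/4 = 13/2; row 2: 5/5 = 1; row 3: 28/2 = 14. Minimum is 1 at row 2 (s2 leaves); pivot element 5.
Divide row 2 by 5; eliminate column a from the other rows.
In the new row 2, the b entry is the old entry divided by the pivot: 3/5 = 3/5.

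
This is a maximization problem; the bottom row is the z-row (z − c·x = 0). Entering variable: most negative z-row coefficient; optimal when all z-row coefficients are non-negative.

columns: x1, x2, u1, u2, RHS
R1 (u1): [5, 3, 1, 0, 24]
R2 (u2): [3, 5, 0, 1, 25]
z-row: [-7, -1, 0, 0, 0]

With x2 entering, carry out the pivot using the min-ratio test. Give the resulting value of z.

Ratio test on column x2 — row 1: 24/3 = 8; row 2: 25/5 = 5. Minimum is 5 at row 2 (u2 leaves); pivot element 5.
Pivot on row 2; the z-row RHS becomes 0 − (-1)·5 = 5.

5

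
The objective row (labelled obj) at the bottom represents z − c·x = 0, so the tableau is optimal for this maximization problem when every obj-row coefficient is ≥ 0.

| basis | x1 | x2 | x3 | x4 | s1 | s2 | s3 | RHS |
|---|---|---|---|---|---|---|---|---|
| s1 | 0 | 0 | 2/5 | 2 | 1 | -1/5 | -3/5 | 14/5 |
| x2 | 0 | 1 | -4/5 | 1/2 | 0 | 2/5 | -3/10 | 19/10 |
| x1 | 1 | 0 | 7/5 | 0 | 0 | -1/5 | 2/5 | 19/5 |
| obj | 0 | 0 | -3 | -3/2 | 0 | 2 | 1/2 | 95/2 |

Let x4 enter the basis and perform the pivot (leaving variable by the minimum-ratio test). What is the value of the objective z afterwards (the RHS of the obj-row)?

248/5

Ratio test on column x4 — row 1: (14/5)/2 = 7/5; row 2: (19/10)/(1/2) = 19/5; row 3: entry 0 ≤ 0. Minimum is 7/5 at row 1 (s1 leaves); pivot element 2.
Pivot on row 1; the obj-row RHS becomes 95/2 − (-3/2)·(7/5) = 248/5.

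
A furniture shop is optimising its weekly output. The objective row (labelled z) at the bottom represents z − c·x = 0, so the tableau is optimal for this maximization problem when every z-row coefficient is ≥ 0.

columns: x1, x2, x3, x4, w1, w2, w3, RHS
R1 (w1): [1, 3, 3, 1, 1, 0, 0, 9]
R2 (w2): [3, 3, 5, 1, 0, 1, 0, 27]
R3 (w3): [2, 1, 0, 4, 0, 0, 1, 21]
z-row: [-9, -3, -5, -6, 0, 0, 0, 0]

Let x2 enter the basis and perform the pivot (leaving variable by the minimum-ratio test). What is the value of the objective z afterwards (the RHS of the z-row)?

9

Ratio test on column x2 — row 1: 9/3 = 3; row 2: 27/3 = 9; row 3: 21/1 = 21. Minimum is 3 at row 1 (w1 leaves); pivot element 3.
Pivot on row 1; the z-row RHS becomes 0 − (-3)·3 = 9.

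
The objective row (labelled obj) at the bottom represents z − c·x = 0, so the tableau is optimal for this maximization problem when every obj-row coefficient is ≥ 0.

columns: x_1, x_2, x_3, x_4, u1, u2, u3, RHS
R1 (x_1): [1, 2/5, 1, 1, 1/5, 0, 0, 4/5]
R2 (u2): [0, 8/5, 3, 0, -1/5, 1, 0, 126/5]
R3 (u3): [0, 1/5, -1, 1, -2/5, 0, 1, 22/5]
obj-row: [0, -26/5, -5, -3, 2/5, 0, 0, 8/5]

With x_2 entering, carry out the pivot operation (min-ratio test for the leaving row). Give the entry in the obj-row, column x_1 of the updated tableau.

13

Ratio test on column x_2 — row 1: (4/5)/(2/5) = 2; row 2: (126/5)/(8/5) = 63/4; row 3: (22/5)/(1/5) = 22. Minimum is 2 at row 1 (x_1 leaves); pivot element 2/5.
Divide row 1 by 2/5; eliminate column x_2 from the other rows.
obj-row update in column x_1: 0 − (-26/5)·(5/2) = 13.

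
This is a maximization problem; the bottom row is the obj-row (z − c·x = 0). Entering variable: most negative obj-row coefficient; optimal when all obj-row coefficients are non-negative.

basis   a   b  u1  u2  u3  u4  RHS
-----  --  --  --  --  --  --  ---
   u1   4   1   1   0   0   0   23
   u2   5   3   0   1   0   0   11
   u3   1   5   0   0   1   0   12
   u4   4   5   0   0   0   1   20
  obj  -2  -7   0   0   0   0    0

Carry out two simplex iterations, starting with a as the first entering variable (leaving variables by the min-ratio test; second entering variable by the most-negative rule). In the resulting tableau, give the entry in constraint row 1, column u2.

-19/22

Ratio test on column a — row 1: 23/4 = 23/4; row 2: 11/5 = 11/5; row 3: 12/1 = 12; row 4: 20/4 = 5. Minimum is 11/5 at row 2 (u2 leaves); pivot element 5.
Divide row 2 by 5; eliminate column a from the other rows.
Second iteration: most negative obj-row entry is -29/5 in column b, so b enters.
Ratio test on column b — row 1: entry -7/5 ≤ 0; row 2: (11/5)/(3/5) = 11/3; row 3: (49/5)/(22/5) = 49/22; row 4: (56/5)/(13/5) = 56/13. Minimum is 49/22 at row 3 (u3 leaves); pivot element 22/5.
Divide row 3 by 22/5; eliminate column b from the other rows.
After both pivots, the entry at constraint row 1, column u2 is -19/22.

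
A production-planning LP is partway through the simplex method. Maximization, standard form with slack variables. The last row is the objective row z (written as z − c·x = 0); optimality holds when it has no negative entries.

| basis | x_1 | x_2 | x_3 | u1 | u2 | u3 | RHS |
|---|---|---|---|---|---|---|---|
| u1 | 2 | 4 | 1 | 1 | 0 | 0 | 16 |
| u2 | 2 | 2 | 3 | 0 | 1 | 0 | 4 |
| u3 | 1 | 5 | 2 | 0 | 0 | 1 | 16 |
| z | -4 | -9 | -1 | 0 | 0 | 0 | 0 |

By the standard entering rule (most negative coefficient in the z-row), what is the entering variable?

x_2

Negative z-row entries: x_1: -4, x_2: -9, x_3: -1.
The most negative is -9 in column x_2, so x_2 enters.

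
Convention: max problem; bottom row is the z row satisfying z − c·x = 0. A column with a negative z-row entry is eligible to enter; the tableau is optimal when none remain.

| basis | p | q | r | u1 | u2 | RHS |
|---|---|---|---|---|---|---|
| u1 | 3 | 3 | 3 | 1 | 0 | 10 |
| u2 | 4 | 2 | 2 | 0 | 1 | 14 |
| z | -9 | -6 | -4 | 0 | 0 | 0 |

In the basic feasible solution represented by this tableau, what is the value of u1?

u1 is basic (row 1); its value is the RHS of that row, 10.

10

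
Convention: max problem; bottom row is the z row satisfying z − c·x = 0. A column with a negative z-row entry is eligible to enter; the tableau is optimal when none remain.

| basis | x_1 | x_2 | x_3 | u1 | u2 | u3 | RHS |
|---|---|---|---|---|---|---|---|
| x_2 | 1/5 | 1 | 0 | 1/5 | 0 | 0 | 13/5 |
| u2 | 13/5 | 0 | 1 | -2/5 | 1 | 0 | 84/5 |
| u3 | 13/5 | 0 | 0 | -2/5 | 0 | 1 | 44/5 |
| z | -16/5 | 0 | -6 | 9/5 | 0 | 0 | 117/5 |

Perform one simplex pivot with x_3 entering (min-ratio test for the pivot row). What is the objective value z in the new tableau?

621/5

Ratio test on column x_3 — row 1: entry 0 ≤ 0; row 2: (84/5)/1 = 84/5; row 3: entry 0 ≤ 0. Minimum is 84/5 at row 2 (u2 leaves); pivot element 1.
Pivot on row 2; the z-row RHS becomes 117/5 − (-6)·(84/5) = 621/5.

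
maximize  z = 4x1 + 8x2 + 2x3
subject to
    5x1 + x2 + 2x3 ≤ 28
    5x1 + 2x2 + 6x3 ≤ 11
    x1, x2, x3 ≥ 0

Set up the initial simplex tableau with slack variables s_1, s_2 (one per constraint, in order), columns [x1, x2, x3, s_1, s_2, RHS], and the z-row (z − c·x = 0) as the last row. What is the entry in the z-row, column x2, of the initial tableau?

The z-row carries the negated objective coefficients: the x2 entry is -8.

-8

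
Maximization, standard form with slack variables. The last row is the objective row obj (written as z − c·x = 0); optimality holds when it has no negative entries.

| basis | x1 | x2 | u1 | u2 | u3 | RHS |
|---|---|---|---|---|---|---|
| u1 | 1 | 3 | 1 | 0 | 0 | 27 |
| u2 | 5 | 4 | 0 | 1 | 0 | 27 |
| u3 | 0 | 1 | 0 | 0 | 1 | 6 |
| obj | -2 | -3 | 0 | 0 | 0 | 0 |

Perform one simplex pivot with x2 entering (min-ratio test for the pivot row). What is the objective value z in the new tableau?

Ratio test on column x2 — row 1: 27/3 = 9; row 2: 27/4 = 27/4; row 3: 6/1 = 6. Minimum is 6 at row 3 (u3 leaves); pivot element 1.
Pivot on row 3; the obj-row RHS becomes 0 − (-3)·6 = 18.

18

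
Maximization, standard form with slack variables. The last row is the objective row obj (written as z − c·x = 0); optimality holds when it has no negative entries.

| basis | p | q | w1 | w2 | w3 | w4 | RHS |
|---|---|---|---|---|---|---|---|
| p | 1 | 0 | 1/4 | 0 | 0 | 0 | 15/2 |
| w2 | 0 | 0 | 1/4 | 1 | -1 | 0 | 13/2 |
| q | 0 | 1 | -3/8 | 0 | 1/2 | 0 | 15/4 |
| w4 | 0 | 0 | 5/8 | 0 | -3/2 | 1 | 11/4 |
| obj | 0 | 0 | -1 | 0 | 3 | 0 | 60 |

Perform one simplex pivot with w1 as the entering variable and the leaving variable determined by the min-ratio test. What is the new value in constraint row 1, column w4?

-2/5

Ratio test on column w1 — row 1: (15/2)/(1/4) = 30; row 2: (13/2)/(1/4) = 26; row 3: entry -3/8 ≤ 0; row 4: (11/4)/(5/8) = 22/5. Minimum is 22/5 at row 4 (w4 leaves); pivot element 5/8.
Divide row 4 by 5/8; eliminate column w1 from the other rows.
Row 1 update in column w4: 0 − (1/4)·(8/5) = -2/5.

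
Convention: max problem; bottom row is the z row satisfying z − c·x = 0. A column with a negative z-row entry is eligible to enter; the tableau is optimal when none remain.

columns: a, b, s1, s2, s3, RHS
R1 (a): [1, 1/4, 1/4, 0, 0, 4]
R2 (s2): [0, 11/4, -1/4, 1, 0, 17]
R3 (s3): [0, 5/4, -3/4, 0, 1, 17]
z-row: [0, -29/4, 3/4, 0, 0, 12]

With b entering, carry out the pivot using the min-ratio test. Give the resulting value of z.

Ratio test on column b — row 1: 4/(1/4) = 16; row 2: 17/(11/4) = 68/11; row 3: 17/(5/4) = 68/5. Minimum is 68/11 at row 2 (s2 leaves); pivot element 11/4.
Pivot on row 2; the z-row RHS becomes 12 − (-29/4)·(68/11) = 625/11.

625/11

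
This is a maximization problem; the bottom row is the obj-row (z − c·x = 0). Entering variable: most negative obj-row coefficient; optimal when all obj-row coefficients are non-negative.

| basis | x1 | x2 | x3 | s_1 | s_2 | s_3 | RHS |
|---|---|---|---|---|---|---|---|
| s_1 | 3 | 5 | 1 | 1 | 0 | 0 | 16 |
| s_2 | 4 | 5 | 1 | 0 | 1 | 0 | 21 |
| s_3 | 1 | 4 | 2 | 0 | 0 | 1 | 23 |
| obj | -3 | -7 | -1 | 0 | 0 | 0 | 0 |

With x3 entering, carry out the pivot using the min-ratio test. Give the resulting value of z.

Ratio test on column x3 — row 1: 16/1 = 16; row 2: 21/1 = 21; row 3: 23/2 = 23/2. Minimum is 23/2 at row 3 (s_3 leaves); pivot element 2.
Pivot on row 3; the obj-row RHS becomes 0 − (-1)·(23/2) = 23/2.

23/2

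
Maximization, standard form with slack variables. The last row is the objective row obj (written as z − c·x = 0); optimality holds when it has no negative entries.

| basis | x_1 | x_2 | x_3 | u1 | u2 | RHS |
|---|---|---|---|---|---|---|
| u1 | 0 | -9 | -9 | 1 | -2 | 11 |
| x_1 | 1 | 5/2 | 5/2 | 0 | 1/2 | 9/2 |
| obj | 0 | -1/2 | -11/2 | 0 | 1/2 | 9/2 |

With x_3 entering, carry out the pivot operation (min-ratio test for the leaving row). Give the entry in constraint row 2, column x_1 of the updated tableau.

Ratio test on column x_3 — row 1: entry -9 ≤ 0; row 2: (9/2)/(5/2) = 9/5. Minimum is 9/5 at row 2 (x_1 leaves); pivot element 5/2.
Divide row 2 by 5/2; eliminate column x_3 from the other rows.
In the new row 2, the x_1 entry is the old entry divided by the pivot: 1/(5/2) = 2/5.

2/5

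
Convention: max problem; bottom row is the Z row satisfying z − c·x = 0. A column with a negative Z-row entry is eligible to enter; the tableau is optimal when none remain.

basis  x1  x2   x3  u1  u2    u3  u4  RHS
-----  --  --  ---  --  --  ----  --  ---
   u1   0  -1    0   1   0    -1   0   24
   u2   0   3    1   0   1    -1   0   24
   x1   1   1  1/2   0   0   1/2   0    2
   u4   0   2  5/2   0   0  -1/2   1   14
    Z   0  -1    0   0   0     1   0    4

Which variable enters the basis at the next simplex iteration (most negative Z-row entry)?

Negative Z-row entries: x2: -1.
The most negative is -1 in column x2, so x2 enters.

x2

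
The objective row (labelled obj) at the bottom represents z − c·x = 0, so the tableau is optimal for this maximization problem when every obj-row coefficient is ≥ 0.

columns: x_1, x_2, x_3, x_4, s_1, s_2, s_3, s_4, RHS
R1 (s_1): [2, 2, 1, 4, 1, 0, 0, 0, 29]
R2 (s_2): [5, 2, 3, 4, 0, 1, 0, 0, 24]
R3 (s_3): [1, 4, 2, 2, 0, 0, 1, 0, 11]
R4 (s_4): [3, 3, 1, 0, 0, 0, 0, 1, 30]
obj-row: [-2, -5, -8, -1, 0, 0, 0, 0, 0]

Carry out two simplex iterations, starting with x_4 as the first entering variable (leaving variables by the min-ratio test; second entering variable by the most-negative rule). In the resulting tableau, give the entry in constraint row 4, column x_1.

5/2

Ratio test on column x_4 — row 1: 29/4 = 29/4; row 2: 24/4 = 6; row 3: 11/2 = 11/2; row 4: entry 0 ≤ 0. Minimum is 11/2 at row 3 (s_3 leaves); pivot element 2.
Divide row 3 by 2; eliminate column x_4 from the other rows.
Second iteration: most negative obj-row entry is -7 in column x_3, so x_3 enters.
Ratio test on column x_3 — row 1: entry -3 ≤ 0; row 2: entry -1 ≤ 0; row 3: (11/2)/1 = 11/2; row 4: 30/1 = 30. Minimum is 11/2 at row 3 (x_4 leaves); pivot element 1.
Divide row 3 by 1; eliminate column x_3 from the other rows.
After both pivots, the entry at constraint row 4, column x_1 is 5/2.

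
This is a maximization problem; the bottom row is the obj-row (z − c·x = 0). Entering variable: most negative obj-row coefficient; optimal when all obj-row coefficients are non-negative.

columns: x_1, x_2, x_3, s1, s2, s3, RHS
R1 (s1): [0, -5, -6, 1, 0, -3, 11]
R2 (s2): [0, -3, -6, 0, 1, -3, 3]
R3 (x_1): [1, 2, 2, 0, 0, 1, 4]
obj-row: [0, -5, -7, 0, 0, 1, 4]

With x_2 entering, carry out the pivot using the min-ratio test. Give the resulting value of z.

14

Ratio test on column x_2 — row 1: entry -5 ≤ 0; row 2: entry -3 ≤ 0; row 3: 4/2 = 2. Minimum is 2 at row 3 (x_1 leaves); pivot element 2.
Pivot on row 3; the obj-row RHS becomes 4 − (-5)·2 = 14.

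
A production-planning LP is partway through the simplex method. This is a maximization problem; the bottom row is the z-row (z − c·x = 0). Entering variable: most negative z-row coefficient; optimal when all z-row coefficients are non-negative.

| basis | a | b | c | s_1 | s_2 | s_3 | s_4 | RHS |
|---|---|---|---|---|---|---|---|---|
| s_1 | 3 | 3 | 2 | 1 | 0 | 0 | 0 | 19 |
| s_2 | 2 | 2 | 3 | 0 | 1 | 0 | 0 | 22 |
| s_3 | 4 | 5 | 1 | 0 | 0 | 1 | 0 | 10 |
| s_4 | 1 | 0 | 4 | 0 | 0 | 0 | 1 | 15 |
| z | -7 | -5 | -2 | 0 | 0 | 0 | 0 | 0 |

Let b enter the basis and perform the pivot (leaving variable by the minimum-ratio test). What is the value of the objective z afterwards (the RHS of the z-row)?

10

Ratio test on column b — row 1: 19/3 = 19/3; row 2: 22/2 = 11; row 3: 10/5 = 2; row 4: entry 0 ≤ 0. Minimum is 2 at row 3 (s_3 leaves); pivot element 5.
Pivot on row 3; the z-row RHS becomes 0 − (-5)·2 = 10.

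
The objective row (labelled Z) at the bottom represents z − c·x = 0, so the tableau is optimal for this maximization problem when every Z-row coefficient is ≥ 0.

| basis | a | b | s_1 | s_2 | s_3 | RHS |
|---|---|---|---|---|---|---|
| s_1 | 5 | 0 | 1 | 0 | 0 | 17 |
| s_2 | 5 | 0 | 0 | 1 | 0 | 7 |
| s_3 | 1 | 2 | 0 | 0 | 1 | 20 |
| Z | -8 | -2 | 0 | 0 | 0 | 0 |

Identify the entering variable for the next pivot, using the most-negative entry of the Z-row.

a

Negative Z-row entries: a: -8, b: -2.
The most negative is -8 in column a, so a enters.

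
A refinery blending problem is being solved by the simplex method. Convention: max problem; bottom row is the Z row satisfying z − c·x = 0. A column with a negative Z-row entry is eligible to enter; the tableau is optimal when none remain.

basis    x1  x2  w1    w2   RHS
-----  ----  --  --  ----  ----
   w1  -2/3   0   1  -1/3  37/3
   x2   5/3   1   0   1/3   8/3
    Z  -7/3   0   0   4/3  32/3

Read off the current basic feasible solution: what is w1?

37/3

w1 is basic (row 1); its value is the RHS of that row, 37/3.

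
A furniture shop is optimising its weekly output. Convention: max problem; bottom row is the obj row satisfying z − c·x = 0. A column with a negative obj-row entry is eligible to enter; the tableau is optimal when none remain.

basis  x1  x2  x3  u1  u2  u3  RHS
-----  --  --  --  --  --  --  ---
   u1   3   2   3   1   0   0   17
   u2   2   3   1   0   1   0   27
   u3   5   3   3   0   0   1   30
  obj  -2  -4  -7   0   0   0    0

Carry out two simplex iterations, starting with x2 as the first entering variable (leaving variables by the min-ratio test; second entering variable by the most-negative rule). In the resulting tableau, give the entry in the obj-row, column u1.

7/3

Ratio test on column x2 — row 1: 17/2 = 17/2; row 2: 27/3 = 9; row 3: 30/3 = 10. Minimum is 17/2 at row 1 (u1 leaves); pivot element 2.
Divide row 1 by 2; eliminate column x2 from the other rows.
Second iteration: most negative obj-row entry is -1 in column x3, so x3 enters.
Ratio test on column x3 — row 1: (17/2)/(3/2) = 17/3; row 2: entry -7/2 ≤ 0; row 3: entry -3/2 ≤ 0. Minimum is 17/3 at row 1 (x2 leaves); pivot element 3/2.
Divide row 1 by 3/2; eliminate column x3 from the other rows.
After both pivots, the entry at the obj-row, column u1 is 7/3.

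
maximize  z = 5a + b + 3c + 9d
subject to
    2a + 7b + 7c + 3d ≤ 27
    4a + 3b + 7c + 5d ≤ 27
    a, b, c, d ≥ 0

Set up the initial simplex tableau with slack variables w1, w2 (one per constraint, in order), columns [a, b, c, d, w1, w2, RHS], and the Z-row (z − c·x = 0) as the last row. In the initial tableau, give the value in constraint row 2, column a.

4

Constraint 2 has coefficient 4 on a.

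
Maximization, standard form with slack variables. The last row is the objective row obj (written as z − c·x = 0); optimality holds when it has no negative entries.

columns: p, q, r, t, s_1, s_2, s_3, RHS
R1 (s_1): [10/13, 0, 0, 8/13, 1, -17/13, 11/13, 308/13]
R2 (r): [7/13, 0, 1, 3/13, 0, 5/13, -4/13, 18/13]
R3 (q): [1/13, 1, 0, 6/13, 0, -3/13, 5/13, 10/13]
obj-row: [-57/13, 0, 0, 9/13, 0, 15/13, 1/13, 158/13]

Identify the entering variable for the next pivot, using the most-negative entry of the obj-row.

p

Negative obj-row entries: p: -57/13.
The most negative is -57/13 in column p, so p enters.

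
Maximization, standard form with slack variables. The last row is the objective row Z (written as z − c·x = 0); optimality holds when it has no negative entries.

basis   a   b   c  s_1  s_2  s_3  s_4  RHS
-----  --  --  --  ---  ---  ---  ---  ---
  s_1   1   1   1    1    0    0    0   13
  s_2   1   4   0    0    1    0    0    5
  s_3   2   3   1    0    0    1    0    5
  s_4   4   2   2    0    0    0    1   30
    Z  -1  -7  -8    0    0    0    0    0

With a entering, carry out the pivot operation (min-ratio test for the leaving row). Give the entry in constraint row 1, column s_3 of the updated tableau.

Ratio test on column a — row 1: 13/1 = 13; row 2: 5/1 = 5; row 3: 5/2 = 5/2; row 4: 30/4 = 15/2. Minimum is 5/2 at row 3 (s_3 leaves); pivot element 2.
Divide row 3 by 2; eliminate column a from the other rows.
Row 1 update in column s_3: 0 − 1·(1/2) = -1/2.

-1/2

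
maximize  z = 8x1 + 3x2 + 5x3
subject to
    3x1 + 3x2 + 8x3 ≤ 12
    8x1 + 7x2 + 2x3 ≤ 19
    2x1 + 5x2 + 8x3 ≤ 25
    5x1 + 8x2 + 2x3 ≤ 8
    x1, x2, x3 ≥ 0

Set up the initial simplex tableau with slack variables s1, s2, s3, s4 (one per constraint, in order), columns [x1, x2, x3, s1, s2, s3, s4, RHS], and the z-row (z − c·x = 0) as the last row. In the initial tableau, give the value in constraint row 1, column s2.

0

Slack s2 belongs to constraint 2; its column is the unit vector e_2, so the entry in row 1 is 0.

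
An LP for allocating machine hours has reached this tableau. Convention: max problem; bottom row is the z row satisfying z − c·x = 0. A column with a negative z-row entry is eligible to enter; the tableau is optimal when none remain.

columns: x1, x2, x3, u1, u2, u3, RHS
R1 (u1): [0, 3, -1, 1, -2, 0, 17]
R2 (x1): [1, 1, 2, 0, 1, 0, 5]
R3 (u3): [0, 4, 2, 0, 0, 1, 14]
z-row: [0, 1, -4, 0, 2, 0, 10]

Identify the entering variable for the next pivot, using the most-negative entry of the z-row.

x3

Negative z-row entries: x3: -4.
The most negative is -4 in column x3, so x3 enters.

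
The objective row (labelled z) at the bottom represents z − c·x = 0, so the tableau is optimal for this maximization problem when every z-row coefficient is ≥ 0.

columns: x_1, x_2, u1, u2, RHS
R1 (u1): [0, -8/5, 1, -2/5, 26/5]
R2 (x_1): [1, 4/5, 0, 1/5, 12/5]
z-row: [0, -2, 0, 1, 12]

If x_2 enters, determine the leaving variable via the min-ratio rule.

x_1

Column x_2 entries and ratios — u1: -8/5 ≤ 0, skip; x_1: (12/5)/(4/5) = 3.
Smallest ratio is 3 in the row of x_1, so x_1 leaves.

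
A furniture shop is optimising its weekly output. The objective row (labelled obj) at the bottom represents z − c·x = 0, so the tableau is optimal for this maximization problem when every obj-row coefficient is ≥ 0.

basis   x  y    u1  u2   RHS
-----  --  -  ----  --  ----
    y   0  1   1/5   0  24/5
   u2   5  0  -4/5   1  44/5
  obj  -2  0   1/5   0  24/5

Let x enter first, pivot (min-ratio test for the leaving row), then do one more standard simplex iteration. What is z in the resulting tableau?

56/5

Ratio test on column x — row 1: entry 0 ≤ 0; row 2: (44/5)/5 = 44/25. Minimum is 44/25 at row 2 (u2 leaves); pivot element 5.
Pivot on row 2; the obj-row RHS becomes 24/5 − (-2)·(44/25) = 208/25.
Next entering variable (most negative obj-row entry -3/25): u1.
Ratio test on column u1 — row 1: (24/5)/(1/5) = 24; row 2: entry -4/25 ≤ 0. Minimum is 24 at row 1 (y leaves); pivot element 1/5.
After the second pivot the obj-row RHS is 208/25 − (-3/25)·24 = 56/5.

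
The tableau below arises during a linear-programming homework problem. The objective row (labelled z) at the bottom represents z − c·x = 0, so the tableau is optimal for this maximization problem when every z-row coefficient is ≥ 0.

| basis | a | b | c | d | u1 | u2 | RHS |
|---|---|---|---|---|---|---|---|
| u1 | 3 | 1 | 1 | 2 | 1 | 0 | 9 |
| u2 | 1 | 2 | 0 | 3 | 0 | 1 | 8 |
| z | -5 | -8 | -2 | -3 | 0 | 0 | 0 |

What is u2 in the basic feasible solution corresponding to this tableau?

8

u2 is basic (row 2); its value is the RHS of that row, 8.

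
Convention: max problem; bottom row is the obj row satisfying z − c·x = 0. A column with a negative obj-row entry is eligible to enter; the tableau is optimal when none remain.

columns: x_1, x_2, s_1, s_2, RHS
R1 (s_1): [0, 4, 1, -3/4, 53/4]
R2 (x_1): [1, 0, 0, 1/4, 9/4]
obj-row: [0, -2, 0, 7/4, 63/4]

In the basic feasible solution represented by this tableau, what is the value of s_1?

s_1 is basic (row 1); its value is the RHS of that row, 53/4.

53/4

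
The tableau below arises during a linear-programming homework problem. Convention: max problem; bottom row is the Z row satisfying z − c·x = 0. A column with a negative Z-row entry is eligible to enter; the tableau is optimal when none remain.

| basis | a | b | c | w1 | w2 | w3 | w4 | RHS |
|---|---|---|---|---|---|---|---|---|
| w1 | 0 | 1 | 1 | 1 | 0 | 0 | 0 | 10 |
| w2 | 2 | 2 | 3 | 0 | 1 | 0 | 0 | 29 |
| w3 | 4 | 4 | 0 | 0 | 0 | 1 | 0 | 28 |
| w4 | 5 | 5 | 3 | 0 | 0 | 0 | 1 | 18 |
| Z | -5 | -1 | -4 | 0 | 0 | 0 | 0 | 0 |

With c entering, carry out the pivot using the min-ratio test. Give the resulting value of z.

24

Ratio test on column c — row 1: 10/1 = 10; row 2: 29/3 = 29/3; row 3: entry 0 ≤ 0; row 4: 18/3 = 6. Minimum is 6 at row 4 (w4 leaves); pivot element 3.
Pivot on row 4; the Z-row RHS becomes 0 − (-4)·6 = 24.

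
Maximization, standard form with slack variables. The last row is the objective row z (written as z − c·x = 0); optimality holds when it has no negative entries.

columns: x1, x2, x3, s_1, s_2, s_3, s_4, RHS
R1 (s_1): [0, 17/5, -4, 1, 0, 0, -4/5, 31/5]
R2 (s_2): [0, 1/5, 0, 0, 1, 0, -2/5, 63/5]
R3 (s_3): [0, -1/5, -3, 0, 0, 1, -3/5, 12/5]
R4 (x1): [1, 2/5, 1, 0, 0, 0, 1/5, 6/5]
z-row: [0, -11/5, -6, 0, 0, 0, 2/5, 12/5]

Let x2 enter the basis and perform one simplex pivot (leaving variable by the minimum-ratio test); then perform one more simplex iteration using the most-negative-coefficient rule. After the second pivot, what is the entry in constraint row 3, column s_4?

Ratio test on column x2 — row 1: (31/5)/(17/5) = 31/17; row 2: (63/5)/(1/5) = 63; row 3: entry -1/5 ≤ 0; row 4: (6/5)/(2/5) = 3. Minimum is 31/17 at row 1 (s_1 leaves); pivot element 17/5.
Divide row 1 by 17/5; eliminate column x2 from the other rows.
Second iteration: most negative z-row entry is -146/17 in column x3, so x3 enters.
Ratio test on column x3 — row 1: entry -20/17 ≤ 0; row 2: (208/17)/(4/17) = 52; row 3: entry -55/17 ≤ 0; row 4: (8/17)/(25/17) = 8/25. Minimum is 8/25 at row 4 (x1 leaves); pivot element 25/17.
Divide row 4 by 25/17; eliminate column x3 from the other rows.
After both pivots, the entry at constraint row 3, column s_4 is 0.

0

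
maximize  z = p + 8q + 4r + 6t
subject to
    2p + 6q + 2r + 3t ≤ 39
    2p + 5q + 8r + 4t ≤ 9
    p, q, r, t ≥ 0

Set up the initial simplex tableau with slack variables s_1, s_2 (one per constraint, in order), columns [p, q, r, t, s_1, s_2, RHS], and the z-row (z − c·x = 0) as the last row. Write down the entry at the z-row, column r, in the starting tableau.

The z-row carries the negated objective coefficients: the r entry is -4.

-4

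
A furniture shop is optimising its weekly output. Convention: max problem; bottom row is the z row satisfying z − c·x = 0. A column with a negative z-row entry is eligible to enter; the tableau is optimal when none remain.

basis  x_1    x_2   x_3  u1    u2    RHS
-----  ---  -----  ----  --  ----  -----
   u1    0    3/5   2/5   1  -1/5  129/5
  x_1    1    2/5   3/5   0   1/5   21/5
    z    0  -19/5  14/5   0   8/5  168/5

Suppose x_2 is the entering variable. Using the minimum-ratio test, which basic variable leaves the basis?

x_1

Column x_2 entries and ratios — u1: (129/5)/(3/5) = 43; x_1: (21/5)/(2/5) = 21/2.
Smallest ratio is 21/2 in the row of x_1, so x_1 leaves.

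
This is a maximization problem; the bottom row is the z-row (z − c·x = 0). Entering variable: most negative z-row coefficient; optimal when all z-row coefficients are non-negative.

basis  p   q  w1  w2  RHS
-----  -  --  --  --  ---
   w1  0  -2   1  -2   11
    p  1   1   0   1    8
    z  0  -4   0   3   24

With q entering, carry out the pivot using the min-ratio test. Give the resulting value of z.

Ratio test on column q — row 1: entry -2 ≤ 0; row 2: 8/1 = 8. Minimum is 8 at row 2 (p leaves); pivot element 1.
Pivot on row 2; the z-row RHS becomes 24 − (-4)·8 = 56.

56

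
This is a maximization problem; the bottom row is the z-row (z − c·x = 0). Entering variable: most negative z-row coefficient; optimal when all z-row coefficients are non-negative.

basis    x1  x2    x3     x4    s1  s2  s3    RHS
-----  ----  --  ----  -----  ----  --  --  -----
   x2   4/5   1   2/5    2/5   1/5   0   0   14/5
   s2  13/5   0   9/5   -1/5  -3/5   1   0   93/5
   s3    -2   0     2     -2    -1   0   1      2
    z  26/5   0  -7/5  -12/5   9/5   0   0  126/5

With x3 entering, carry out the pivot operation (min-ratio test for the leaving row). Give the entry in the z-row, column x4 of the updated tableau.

-19/5

Ratio test on column x3 — row 1: (14/5)/(2/5) = 7; row 2: (93/5)/(9/5) = 31/3; row 3: 2/2 = 1. Minimum is 1 at row 3 (s3 leaves); pivot element 2.
Divide row 3 by 2; eliminate column x3 from the other rows.
z-row update in column x4: -12/5 − (-7/5)·(-1) = -19/5.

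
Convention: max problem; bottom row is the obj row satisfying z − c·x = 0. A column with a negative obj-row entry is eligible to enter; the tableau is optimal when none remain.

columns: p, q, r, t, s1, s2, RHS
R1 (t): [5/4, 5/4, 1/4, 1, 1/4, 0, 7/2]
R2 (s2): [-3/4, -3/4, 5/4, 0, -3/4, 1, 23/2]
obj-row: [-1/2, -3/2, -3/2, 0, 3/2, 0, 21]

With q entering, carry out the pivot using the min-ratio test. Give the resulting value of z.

Ratio test on column q — row 1: (7/2)/(5/4) = 14/5; row 2: entry -3/4 ≤ 0. Minimum is 14/5 at row 1 (t leaves); pivot element 5/4.
Pivot on row 1; the obj-row RHS becomes 21 − (-3/2)·(14/5) = 126/5.

126/5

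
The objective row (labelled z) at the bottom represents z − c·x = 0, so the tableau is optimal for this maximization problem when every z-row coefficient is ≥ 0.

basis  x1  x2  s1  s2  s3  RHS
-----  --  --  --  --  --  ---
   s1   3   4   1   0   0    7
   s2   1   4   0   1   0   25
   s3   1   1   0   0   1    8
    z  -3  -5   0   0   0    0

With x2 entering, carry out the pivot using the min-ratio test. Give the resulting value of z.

35/4

Ratio test on column x2 — row 1: 7/4 = 7/4; row 2: 25/4 = 25/4; row 3: 8/1 = 8. Minimum is 7/4 at row 1 (s1 leaves); pivot element 4.
Pivot on row 1; the z-row RHS becomes 0 − (-5)·(7/4) = 35/4.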